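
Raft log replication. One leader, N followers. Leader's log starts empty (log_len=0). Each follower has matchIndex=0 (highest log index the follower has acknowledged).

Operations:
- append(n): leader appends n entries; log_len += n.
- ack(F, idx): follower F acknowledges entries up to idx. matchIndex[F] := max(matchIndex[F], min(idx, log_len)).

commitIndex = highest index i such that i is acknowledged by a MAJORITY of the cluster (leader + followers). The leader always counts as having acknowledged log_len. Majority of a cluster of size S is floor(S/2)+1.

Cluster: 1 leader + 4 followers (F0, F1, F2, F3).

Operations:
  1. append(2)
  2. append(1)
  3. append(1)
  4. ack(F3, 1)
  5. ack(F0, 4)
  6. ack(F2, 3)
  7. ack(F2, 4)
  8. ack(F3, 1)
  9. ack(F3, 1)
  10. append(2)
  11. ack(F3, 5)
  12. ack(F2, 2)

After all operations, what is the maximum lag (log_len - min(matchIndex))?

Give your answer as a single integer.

Op 1: append 2 -> log_len=2
Op 2: append 1 -> log_len=3
Op 3: append 1 -> log_len=4
Op 4: F3 acks idx 1 -> match: F0=0 F1=0 F2=0 F3=1; commitIndex=0
Op 5: F0 acks idx 4 -> match: F0=4 F1=0 F2=0 F3=1; commitIndex=1
Op 6: F2 acks idx 3 -> match: F0=4 F1=0 F2=3 F3=1; commitIndex=3
Op 7: F2 acks idx 4 -> match: F0=4 F1=0 F2=4 F3=1; commitIndex=4
Op 8: F3 acks idx 1 -> match: F0=4 F1=0 F2=4 F3=1; commitIndex=4
Op 9: F3 acks idx 1 -> match: F0=4 F1=0 F2=4 F3=1; commitIndex=4
Op 10: append 2 -> log_len=6
Op 11: F3 acks idx 5 -> match: F0=4 F1=0 F2=4 F3=5; commitIndex=4
Op 12: F2 acks idx 2 -> match: F0=4 F1=0 F2=4 F3=5; commitIndex=4

Answer: 6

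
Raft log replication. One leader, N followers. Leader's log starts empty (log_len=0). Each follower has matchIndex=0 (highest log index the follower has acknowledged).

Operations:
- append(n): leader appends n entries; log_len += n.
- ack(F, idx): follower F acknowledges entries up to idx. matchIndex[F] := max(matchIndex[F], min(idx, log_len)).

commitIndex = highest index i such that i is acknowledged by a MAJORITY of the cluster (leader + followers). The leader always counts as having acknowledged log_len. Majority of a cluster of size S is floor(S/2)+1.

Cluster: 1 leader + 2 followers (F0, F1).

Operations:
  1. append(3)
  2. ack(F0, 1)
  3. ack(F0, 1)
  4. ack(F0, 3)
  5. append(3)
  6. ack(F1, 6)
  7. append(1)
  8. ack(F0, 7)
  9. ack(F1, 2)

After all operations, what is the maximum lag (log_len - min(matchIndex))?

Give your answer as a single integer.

Op 1: append 3 -> log_len=3
Op 2: F0 acks idx 1 -> match: F0=1 F1=0; commitIndex=1
Op 3: F0 acks idx 1 -> match: F0=1 F1=0; commitIndex=1
Op 4: F0 acks idx 3 -> match: F0=3 F1=0; commitIndex=3
Op 5: append 3 -> log_len=6
Op 6: F1 acks idx 6 -> match: F0=3 F1=6; commitIndex=6
Op 7: append 1 -> log_len=7
Op 8: F0 acks idx 7 -> match: F0=7 F1=6; commitIndex=7
Op 9: F1 acks idx 2 -> match: F0=7 F1=6; commitIndex=7

Answer: 1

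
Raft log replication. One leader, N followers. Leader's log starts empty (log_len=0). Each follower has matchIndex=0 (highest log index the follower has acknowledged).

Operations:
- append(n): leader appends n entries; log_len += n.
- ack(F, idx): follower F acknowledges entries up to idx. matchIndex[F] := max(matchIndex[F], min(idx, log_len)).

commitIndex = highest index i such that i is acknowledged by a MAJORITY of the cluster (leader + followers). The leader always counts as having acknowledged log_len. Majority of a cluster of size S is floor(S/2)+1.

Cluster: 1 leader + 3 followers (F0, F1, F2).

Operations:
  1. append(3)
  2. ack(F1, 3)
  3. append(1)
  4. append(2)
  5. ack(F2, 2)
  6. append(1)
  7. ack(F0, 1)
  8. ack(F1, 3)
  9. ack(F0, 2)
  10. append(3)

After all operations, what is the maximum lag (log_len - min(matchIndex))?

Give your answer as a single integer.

Op 1: append 3 -> log_len=3
Op 2: F1 acks idx 3 -> match: F0=0 F1=3 F2=0; commitIndex=0
Op 3: append 1 -> log_len=4
Op 4: append 2 -> log_len=6
Op 5: F2 acks idx 2 -> match: F0=0 F1=3 F2=2; commitIndex=2
Op 6: append 1 -> log_len=7
Op 7: F0 acks idx 1 -> match: F0=1 F1=3 F2=2; commitIndex=2
Op 8: F1 acks idx 3 -> match: F0=1 F1=3 F2=2; commitIndex=2
Op 9: F0 acks idx 2 -> match: F0=2 F1=3 F2=2; commitIndex=2
Op 10: append 3 -> log_len=10

Answer: 8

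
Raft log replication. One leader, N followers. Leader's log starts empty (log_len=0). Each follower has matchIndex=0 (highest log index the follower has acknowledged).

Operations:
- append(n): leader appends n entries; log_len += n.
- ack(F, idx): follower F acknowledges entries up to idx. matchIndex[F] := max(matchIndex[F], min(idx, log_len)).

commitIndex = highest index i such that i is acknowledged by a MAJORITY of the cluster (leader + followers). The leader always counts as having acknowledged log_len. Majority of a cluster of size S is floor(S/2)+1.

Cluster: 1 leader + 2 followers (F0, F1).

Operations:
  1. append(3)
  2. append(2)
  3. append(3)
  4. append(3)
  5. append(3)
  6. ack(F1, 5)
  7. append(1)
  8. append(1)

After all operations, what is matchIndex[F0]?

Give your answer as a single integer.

Answer: 0

Derivation:
Op 1: append 3 -> log_len=3
Op 2: append 2 -> log_len=5
Op 3: append 3 -> log_len=8
Op 4: append 3 -> log_len=11
Op 5: append 3 -> log_len=14
Op 6: F1 acks idx 5 -> match: F0=0 F1=5; commitIndex=5
Op 7: append 1 -> log_len=15
Op 8: append 1 -> log_len=16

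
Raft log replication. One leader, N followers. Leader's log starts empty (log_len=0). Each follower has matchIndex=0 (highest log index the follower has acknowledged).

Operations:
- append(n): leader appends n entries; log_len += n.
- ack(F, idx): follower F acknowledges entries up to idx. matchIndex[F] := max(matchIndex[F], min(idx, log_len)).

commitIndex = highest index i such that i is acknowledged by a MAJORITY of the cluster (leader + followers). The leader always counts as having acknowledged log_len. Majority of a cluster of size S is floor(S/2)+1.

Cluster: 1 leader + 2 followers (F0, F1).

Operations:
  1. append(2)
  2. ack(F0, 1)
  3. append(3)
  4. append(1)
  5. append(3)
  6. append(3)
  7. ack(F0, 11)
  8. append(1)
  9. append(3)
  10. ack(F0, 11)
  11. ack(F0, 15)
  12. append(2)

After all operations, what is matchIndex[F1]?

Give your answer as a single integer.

Op 1: append 2 -> log_len=2
Op 2: F0 acks idx 1 -> match: F0=1 F1=0; commitIndex=1
Op 3: append 3 -> log_len=5
Op 4: append 1 -> log_len=6
Op 5: append 3 -> log_len=9
Op 6: append 3 -> log_len=12
Op 7: F0 acks idx 11 -> match: F0=11 F1=0; commitIndex=11
Op 8: append 1 -> log_len=13
Op 9: append 3 -> log_len=16
Op 10: F0 acks idx 11 -> match: F0=11 F1=0; commitIndex=11
Op 11: F0 acks idx 15 -> match: F0=15 F1=0; commitIndex=15
Op 12: append 2 -> log_len=18

Answer: 0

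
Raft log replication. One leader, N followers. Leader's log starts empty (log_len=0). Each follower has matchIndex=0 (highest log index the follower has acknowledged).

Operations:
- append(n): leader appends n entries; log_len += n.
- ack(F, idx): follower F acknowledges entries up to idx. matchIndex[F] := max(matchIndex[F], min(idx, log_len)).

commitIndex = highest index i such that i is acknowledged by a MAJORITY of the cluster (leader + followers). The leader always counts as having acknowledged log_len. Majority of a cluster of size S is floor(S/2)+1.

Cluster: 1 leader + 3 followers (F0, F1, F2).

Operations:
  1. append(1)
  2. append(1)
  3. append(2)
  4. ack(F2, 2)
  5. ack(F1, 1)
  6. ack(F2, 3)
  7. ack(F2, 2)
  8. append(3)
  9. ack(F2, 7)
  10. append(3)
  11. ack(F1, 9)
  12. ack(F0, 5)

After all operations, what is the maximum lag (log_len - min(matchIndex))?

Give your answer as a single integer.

Answer: 5

Derivation:
Op 1: append 1 -> log_len=1
Op 2: append 1 -> log_len=2
Op 3: append 2 -> log_len=4
Op 4: F2 acks idx 2 -> match: F0=0 F1=0 F2=2; commitIndex=0
Op 5: F1 acks idx 1 -> match: F0=0 F1=1 F2=2; commitIndex=1
Op 6: F2 acks idx 3 -> match: F0=0 F1=1 F2=3; commitIndex=1
Op 7: F2 acks idx 2 -> match: F0=0 F1=1 F2=3; commitIndex=1
Op 8: append 3 -> log_len=7
Op 9: F2 acks idx 7 -> match: F0=0 F1=1 F2=7; commitIndex=1
Op 10: append 3 -> log_len=10
Op 11: F1 acks idx 9 -> match: F0=0 F1=9 F2=7; commitIndex=7
Op 12: F0 acks idx 5 -> match: F0=5 F1=9 F2=7; commitIndex=7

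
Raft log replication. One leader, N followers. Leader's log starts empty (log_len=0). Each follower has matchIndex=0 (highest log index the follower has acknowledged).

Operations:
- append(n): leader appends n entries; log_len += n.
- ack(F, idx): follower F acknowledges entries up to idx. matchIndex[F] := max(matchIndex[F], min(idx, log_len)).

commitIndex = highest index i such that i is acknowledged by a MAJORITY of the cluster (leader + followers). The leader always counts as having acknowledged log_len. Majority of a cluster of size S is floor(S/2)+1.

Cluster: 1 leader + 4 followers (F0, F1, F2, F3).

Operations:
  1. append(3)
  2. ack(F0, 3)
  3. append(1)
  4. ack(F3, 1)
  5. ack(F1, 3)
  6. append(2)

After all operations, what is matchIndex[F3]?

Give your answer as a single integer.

Op 1: append 3 -> log_len=3
Op 2: F0 acks idx 3 -> match: F0=3 F1=0 F2=0 F3=0; commitIndex=0
Op 3: append 1 -> log_len=4
Op 4: F3 acks idx 1 -> match: F0=3 F1=0 F2=0 F3=1; commitIndex=1
Op 5: F1 acks idx 3 -> match: F0=3 F1=3 F2=0 F3=1; commitIndex=3
Op 6: append 2 -> log_len=6

Answer: 1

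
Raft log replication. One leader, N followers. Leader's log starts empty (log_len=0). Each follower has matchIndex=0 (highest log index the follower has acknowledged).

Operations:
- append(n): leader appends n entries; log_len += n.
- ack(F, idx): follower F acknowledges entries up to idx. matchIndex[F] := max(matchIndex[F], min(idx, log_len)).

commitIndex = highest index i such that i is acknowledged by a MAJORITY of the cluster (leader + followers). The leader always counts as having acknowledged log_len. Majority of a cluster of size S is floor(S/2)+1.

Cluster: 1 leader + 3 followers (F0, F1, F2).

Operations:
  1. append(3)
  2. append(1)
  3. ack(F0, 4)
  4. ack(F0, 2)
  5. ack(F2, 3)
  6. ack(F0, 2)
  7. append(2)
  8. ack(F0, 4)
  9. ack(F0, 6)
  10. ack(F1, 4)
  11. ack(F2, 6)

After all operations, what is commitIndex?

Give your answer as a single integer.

Answer: 6

Derivation:
Op 1: append 3 -> log_len=3
Op 2: append 1 -> log_len=4
Op 3: F0 acks idx 4 -> match: F0=4 F1=0 F2=0; commitIndex=0
Op 4: F0 acks idx 2 -> match: F0=4 F1=0 F2=0; commitIndex=0
Op 5: F2 acks idx 3 -> match: F0=4 F1=0 F2=3; commitIndex=3
Op 6: F0 acks idx 2 -> match: F0=4 F1=0 F2=3; commitIndex=3
Op 7: append 2 -> log_len=6
Op 8: F0 acks idx 4 -> match: F0=4 F1=0 F2=3; commitIndex=3
Op 9: F0 acks idx 6 -> match: F0=6 F1=0 F2=3; commitIndex=3
Op 10: F1 acks idx 4 -> match: F0=6 F1=4 F2=3; commitIndex=4
Op 11: F2 acks idx 6 -> match: F0=6 F1=4 F2=6; commitIndex=6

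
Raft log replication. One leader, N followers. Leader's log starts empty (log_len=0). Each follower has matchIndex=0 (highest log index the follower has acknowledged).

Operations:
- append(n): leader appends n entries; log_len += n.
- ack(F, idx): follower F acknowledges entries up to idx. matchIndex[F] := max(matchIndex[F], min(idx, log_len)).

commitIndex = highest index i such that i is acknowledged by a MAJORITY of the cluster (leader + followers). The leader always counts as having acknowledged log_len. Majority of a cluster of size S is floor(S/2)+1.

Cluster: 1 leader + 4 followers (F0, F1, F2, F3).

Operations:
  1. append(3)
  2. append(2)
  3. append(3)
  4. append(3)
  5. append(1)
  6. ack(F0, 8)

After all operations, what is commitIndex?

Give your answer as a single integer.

Answer: 0

Derivation:
Op 1: append 3 -> log_len=3
Op 2: append 2 -> log_len=5
Op 3: append 3 -> log_len=8
Op 4: append 3 -> log_len=11
Op 5: append 1 -> log_len=12
Op 6: F0 acks idx 8 -> match: F0=8 F1=0 F2=0 F3=0; commitIndex=0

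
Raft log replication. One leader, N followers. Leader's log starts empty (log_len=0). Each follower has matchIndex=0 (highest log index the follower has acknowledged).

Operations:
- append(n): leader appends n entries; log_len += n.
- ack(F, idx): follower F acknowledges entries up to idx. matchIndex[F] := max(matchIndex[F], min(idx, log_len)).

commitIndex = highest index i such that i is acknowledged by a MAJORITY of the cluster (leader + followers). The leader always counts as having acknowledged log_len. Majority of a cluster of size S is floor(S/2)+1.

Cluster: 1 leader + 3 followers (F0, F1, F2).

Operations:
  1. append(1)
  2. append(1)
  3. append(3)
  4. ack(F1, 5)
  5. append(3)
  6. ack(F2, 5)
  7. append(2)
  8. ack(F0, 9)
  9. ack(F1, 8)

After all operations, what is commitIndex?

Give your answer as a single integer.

Op 1: append 1 -> log_len=1
Op 2: append 1 -> log_len=2
Op 3: append 3 -> log_len=5
Op 4: F1 acks idx 5 -> match: F0=0 F1=5 F2=0; commitIndex=0
Op 5: append 3 -> log_len=8
Op 6: F2 acks idx 5 -> match: F0=0 F1=5 F2=5; commitIndex=5
Op 7: append 2 -> log_len=10
Op 8: F0 acks idx 9 -> match: F0=9 F1=5 F2=5; commitIndex=5
Op 9: F1 acks idx 8 -> match: F0=9 F1=8 F2=5; commitIndex=8

Answer: 8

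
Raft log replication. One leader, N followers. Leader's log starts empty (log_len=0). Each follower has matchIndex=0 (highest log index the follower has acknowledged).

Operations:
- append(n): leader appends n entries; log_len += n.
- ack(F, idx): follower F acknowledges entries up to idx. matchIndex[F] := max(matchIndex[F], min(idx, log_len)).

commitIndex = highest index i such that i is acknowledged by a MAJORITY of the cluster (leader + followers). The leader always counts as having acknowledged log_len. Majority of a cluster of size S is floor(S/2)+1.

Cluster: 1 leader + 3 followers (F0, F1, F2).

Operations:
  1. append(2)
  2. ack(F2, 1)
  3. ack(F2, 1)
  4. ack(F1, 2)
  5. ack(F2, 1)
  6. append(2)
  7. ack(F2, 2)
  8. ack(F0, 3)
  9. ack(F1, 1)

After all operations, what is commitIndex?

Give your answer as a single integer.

Answer: 2

Derivation:
Op 1: append 2 -> log_len=2
Op 2: F2 acks idx 1 -> match: F0=0 F1=0 F2=1; commitIndex=0
Op 3: F2 acks idx 1 -> match: F0=0 F1=0 F2=1; commitIndex=0
Op 4: F1 acks idx 2 -> match: F0=0 F1=2 F2=1; commitIndex=1
Op 5: F2 acks idx 1 -> match: F0=0 F1=2 F2=1; commitIndex=1
Op 6: append 2 -> log_len=4
Op 7: F2 acks idx 2 -> match: F0=0 F1=2 F2=2; commitIndex=2
Op 8: F0 acks idx 3 -> match: F0=3 F1=2 F2=2; commitIndex=2
Op 9: F1 acks idx 1 -> match: F0=3 F1=2 F2=2; commitIndex=2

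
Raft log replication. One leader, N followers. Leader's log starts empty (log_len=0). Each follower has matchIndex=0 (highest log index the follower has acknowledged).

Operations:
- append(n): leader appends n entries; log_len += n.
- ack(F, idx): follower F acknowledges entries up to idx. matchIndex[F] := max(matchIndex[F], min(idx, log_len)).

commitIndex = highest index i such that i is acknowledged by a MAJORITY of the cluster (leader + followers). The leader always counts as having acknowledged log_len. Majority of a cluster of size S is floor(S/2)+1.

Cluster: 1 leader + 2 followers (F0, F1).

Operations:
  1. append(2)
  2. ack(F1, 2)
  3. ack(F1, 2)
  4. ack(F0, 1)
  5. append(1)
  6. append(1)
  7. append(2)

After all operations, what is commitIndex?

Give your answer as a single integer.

Answer: 2

Derivation:
Op 1: append 2 -> log_len=2
Op 2: F1 acks idx 2 -> match: F0=0 F1=2; commitIndex=2
Op 3: F1 acks idx 2 -> match: F0=0 F1=2; commitIndex=2
Op 4: F0 acks idx 1 -> match: F0=1 F1=2; commitIndex=2
Op 5: append 1 -> log_len=3
Op 6: append 1 -> log_len=4
Op 7: append 2 -> log_len=6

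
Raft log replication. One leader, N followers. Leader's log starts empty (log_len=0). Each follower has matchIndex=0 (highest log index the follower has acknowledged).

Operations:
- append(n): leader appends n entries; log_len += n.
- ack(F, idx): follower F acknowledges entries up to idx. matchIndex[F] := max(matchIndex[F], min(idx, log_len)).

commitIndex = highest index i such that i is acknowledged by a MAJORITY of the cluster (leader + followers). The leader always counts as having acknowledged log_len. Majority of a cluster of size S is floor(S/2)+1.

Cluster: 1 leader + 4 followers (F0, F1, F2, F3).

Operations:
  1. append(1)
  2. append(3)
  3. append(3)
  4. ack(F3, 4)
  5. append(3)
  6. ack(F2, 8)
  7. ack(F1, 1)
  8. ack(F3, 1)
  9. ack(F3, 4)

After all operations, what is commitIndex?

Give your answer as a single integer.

Op 1: append 1 -> log_len=1
Op 2: append 3 -> log_len=4
Op 3: append 3 -> log_len=7
Op 4: F3 acks idx 4 -> match: F0=0 F1=0 F2=0 F3=4; commitIndex=0
Op 5: append 3 -> log_len=10
Op 6: F2 acks idx 8 -> match: F0=0 F1=0 F2=8 F3=4; commitIndex=4
Op 7: F1 acks idx 1 -> match: F0=0 F1=1 F2=8 F3=4; commitIndex=4
Op 8: F3 acks idx 1 -> match: F0=0 F1=1 F2=8 F3=4; commitIndex=4
Op 9: F3 acks idx 4 -> match: F0=0 F1=1 F2=8 F3=4; commitIndex=4

Answer: 4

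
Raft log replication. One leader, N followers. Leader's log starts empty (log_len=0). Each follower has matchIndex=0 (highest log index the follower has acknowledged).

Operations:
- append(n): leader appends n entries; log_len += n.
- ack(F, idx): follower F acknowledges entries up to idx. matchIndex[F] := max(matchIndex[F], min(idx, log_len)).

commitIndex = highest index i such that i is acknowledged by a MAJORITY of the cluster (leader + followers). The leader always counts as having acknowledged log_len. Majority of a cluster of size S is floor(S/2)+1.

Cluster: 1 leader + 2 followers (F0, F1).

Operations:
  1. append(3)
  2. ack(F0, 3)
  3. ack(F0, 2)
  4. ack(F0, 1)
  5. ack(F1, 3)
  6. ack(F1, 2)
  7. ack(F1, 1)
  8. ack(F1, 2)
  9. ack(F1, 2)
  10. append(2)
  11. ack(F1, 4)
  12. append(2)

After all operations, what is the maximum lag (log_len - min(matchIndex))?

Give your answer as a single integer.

Answer: 4

Derivation:
Op 1: append 3 -> log_len=3
Op 2: F0 acks idx 3 -> match: F0=3 F1=0; commitIndex=3
Op 3: F0 acks idx 2 -> match: F0=3 F1=0; commitIndex=3
Op 4: F0 acks idx 1 -> match: F0=3 F1=0; commitIndex=3
Op 5: F1 acks idx 3 -> match: F0=3 F1=3; commitIndex=3
Op 6: F1 acks idx 2 -> match: F0=3 F1=3; commitIndex=3
Op 7: F1 acks idx 1 -> match: F0=3 F1=3; commitIndex=3
Op 8: F1 acks idx 2 -> match: F0=3 F1=3; commitIndex=3
Op 9: F1 acks idx 2 -> match: F0=3 F1=3; commitIndex=3
Op 10: append 2 -> log_len=5
Op 11: F1 acks idx 4 -> match: F0=3 F1=4; commitIndex=4
Op 12: append 2 -> log_len=7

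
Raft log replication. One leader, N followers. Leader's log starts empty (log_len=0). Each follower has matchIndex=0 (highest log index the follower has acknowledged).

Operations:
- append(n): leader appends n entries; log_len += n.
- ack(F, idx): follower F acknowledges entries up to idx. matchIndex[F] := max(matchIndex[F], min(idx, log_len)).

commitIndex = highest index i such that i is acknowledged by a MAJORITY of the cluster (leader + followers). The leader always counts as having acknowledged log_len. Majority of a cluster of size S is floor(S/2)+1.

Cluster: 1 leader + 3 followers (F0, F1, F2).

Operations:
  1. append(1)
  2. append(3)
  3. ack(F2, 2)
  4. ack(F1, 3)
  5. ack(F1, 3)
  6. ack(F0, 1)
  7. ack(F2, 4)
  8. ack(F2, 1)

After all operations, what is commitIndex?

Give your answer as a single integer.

Op 1: append 1 -> log_len=1
Op 2: append 3 -> log_len=4
Op 3: F2 acks idx 2 -> match: F0=0 F1=0 F2=2; commitIndex=0
Op 4: F1 acks idx 3 -> match: F0=0 F1=3 F2=2; commitIndex=2
Op 5: F1 acks idx 3 -> match: F0=0 F1=3 F2=2; commitIndex=2
Op 6: F0 acks idx 1 -> match: F0=1 F1=3 F2=2; commitIndex=2
Op 7: F2 acks idx 4 -> match: F0=1 F1=3 F2=4; commitIndex=3
Op 8: F2 acks idx 1 -> match: F0=1 F1=3 F2=4; commitIndex=3

Answer: 3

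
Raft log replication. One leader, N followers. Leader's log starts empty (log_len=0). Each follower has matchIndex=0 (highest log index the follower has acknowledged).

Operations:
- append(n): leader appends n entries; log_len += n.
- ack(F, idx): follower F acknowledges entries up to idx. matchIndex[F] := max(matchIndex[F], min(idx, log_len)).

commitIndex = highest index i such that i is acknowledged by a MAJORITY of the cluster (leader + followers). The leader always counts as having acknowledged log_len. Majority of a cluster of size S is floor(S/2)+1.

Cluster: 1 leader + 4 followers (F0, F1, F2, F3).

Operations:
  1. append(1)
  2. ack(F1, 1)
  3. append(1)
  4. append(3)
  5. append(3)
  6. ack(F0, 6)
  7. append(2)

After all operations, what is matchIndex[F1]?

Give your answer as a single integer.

Answer: 1

Derivation:
Op 1: append 1 -> log_len=1
Op 2: F1 acks idx 1 -> match: F0=0 F1=1 F2=0 F3=0; commitIndex=0
Op 3: append 1 -> log_len=2
Op 4: append 3 -> log_len=5
Op 5: append 3 -> log_len=8
Op 6: F0 acks idx 6 -> match: F0=6 F1=1 F2=0 F3=0; commitIndex=1
Op 7: append 2 -> log_len=10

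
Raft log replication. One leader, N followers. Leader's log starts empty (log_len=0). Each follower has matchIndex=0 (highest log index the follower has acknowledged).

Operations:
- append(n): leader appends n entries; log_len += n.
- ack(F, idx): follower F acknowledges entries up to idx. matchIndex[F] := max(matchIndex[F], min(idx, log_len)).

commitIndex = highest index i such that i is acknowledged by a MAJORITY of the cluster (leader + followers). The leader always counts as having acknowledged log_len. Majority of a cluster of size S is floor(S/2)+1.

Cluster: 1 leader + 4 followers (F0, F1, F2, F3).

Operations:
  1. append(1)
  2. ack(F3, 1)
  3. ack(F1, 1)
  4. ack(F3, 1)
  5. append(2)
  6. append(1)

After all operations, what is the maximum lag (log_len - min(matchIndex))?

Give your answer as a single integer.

Op 1: append 1 -> log_len=1
Op 2: F3 acks idx 1 -> match: F0=0 F1=0 F2=0 F3=1; commitIndex=0
Op 3: F1 acks idx 1 -> match: F0=0 F1=1 F2=0 F3=1; commitIndex=1
Op 4: F3 acks idx 1 -> match: F0=0 F1=1 F2=0 F3=1; commitIndex=1
Op 5: append 2 -> log_len=3
Op 6: append 1 -> log_len=4

Answer: 4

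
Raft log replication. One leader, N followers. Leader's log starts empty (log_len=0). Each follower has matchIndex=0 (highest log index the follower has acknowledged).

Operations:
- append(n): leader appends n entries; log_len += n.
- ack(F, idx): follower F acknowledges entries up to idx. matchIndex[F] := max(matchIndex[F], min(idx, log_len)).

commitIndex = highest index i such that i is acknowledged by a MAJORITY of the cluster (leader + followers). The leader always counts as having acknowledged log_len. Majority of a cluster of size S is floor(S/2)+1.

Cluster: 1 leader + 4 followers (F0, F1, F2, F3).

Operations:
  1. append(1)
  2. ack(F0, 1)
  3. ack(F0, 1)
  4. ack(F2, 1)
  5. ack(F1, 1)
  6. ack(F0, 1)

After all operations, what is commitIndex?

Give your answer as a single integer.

Op 1: append 1 -> log_len=1
Op 2: F0 acks idx 1 -> match: F0=1 F1=0 F2=0 F3=0; commitIndex=0
Op 3: F0 acks idx 1 -> match: F0=1 F1=0 F2=0 F3=0; commitIndex=0
Op 4: F2 acks idx 1 -> match: F0=1 F1=0 F2=1 F3=0; commitIndex=1
Op 5: F1 acks idx 1 -> match: F0=1 F1=1 F2=1 F3=0; commitIndex=1
Op 6: F0 acks idx 1 -> match: F0=1 F1=1 F2=1 F3=0; commitIndex=1

Answer: 1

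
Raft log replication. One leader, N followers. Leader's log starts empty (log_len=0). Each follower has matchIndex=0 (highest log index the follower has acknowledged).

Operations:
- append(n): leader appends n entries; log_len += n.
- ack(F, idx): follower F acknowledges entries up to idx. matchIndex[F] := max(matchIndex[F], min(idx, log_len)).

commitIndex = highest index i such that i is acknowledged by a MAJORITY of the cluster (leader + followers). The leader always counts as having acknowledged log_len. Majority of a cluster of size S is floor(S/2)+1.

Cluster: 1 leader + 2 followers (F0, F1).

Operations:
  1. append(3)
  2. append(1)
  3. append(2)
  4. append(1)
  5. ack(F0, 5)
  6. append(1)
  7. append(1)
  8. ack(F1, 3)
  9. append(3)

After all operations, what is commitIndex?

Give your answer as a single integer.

Op 1: append 3 -> log_len=3
Op 2: append 1 -> log_len=4
Op 3: append 2 -> log_len=6
Op 4: append 1 -> log_len=7
Op 5: F0 acks idx 5 -> match: F0=5 F1=0; commitIndex=5
Op 6: append 1 -> log_len=8
Op 7: append 1 -> log_len=9
Op 8: F1 acks idx 3 -> match: F0=5 F1=3; commitIndex=5
Op 9: append 3 -> log_len=12

Answer: 5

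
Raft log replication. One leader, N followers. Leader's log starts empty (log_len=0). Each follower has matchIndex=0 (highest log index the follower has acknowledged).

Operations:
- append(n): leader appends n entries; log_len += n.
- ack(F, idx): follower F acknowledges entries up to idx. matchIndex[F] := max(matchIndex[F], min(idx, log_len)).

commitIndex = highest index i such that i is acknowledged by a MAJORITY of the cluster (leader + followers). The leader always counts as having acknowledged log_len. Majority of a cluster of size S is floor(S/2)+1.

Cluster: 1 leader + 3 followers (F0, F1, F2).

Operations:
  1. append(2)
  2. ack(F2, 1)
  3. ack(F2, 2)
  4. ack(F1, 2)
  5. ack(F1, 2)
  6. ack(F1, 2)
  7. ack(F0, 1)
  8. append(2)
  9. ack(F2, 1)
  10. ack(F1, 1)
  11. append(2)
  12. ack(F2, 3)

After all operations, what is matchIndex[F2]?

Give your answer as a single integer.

Op 1: append 2 -> log_len=2
Op 2: F2 acks idx 1 -> match: F0=0 F1=0 F2=1; commitIndex=0
Op 3: F2 acks idx 2 -> match: F0=0 F1=0 F2=2; commitIndex=0
Op 4: F1 acks idx 2 -> match: F0=0 F1=2 F2=2; commitIndex=2
Op 5: F1 acks idx 2 -> match: F0=0 F1=2 F2=2; commitIndex=2
Op 6: F1 acks idx 2 -> match: F0=0 F1=2 F2=2; commitIndex=2
Op 7: F0 acks idx 1 -> match: F0=1 F1=2 F2=2; commitIndex=2
Op 8: append 2 -> log_len=4
Op 9: F2 acks idx 1 -> match: F0=1 F1=2 F2=2; commitIndex=2
Op 10: F1 acks idx 1 -> match: F0=1 F1=2 F2=2; commitIndex=2
Op 11: append 2 -> log_len=6
Op 12: F2 acks idx 3 -> match: F0=1 F1=2 F2=3; commitIndex=2

Answer: 3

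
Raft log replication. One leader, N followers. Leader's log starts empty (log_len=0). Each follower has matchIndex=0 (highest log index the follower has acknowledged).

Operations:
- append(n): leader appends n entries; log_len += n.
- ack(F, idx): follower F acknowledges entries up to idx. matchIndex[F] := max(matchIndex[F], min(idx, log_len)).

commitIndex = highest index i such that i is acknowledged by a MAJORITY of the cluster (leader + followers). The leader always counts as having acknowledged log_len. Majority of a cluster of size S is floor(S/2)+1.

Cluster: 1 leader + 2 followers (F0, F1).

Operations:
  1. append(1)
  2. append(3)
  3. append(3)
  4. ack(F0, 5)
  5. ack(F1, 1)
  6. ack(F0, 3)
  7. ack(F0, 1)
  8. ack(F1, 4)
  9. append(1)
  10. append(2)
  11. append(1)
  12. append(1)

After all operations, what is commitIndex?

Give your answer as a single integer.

Op 1: append 1 -> log_len=1
Op 2: append 3 -> log_len=4
Op 3: append 3 -> log_len=7
Op 4: F0 acks idx 5 -> match: F0=5 F1=0; commitIndex=5
Op 5: F1 acks idx 1 -> match: F0=5 F1=1; commitIndex=5
Op 6: F0 acks idx 3 -> match: F0=5 F1=1; commitIndex=5
Op 7: F0 acks idx 1 -> match: F0=5 F1=1; commitIndex=5
Op 8: F1 acks idx 4 -> match: F0=5 F1=4; commitIndex=5
Op 9: append 1 -> log_len=8
Op 10: append 2 -> log_len=10
Op 11: append 1 -> log_len=11
Op 12: append 1 -> log_len=12

Answer: 5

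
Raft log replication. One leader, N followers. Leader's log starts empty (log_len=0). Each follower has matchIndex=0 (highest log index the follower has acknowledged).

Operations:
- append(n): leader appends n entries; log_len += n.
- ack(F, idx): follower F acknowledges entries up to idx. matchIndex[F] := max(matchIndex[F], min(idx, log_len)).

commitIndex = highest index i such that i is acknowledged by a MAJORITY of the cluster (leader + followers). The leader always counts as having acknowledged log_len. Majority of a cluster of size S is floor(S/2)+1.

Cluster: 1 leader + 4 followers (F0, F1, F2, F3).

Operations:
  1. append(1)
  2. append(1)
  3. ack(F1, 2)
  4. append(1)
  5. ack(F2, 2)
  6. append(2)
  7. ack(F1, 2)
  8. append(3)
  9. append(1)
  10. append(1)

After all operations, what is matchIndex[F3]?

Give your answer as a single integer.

Answer: 0

Derivation:
Op 1: append 1 -> log_len=1
Op 2: append 1 -> log_len=2
Op 3: F1 acks idx 2 -> match: F0=0 F1=2 F2=0 F3=0; commitIndex=0
Op 4: append 1 -> log_len=3
Op 5: F2 acks idx 2 -> match: F0=0 F1=2 F2=2 F3=0; commitIndex=2
Op 6: append 2 -> log_len=5
Op 7: F1 acks idx 2 -> match: F0=0 F1=2 F2=2 F3=0; commitIndex=2
Op 8: append 3 -> log_len=8
Op 9: append 1 -> log_len=9
Op 10: append 1 -> log_len=10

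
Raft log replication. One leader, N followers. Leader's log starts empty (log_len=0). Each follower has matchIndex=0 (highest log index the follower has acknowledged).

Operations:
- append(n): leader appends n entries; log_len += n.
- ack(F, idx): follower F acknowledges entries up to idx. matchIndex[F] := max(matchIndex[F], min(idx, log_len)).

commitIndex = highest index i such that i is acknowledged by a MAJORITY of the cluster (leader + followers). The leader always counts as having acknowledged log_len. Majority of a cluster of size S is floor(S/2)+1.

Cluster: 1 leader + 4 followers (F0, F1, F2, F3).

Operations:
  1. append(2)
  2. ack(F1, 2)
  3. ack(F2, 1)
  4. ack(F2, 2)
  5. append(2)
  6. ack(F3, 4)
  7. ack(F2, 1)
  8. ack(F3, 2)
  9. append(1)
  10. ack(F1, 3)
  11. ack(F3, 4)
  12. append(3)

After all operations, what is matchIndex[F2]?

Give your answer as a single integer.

Answer: 2

Derivation:
Op 1: append 2 -> log_len=2
Op 2: F1 acks idx 2 -> match: F0=0 F1=2 F2=0 F3=0; commitIndex=0
Op 3: F2 acks idx 1 -> match: F0=0 F1=2 F2=1 F3=0; commitIndex=1
Op 4: F2 acks idx 2 -> match: F0=0 F1=2 F2=2 F3=0; commitIndex=2
Op 5: append 2 -> log_len=4
Op 6: F3 acks idx 4 -> match: F0=0 F1=2 F2=2 F3=4; commitIndex=2
Op 7: F2 acks idx 1 -> match: F0=0 F1=2 F2=2 F3=4; commitIndex=2
Op 8: F3 acks idx 2 -> match: F0=0 F1=2 F2=2 F3=4; commitIndex=2
Op 9: append 1 -> log_len=5
Op 10: F1 acks idx 3 -> match: F0=0 F1=3 F2=2 F3=4; commitIndex=3
Op 11: F3 acks idx 4 -> match: F0=0 F1=3 F2=2 F3=4; commitIndex=3
Op 12: append 3 -> log_len=8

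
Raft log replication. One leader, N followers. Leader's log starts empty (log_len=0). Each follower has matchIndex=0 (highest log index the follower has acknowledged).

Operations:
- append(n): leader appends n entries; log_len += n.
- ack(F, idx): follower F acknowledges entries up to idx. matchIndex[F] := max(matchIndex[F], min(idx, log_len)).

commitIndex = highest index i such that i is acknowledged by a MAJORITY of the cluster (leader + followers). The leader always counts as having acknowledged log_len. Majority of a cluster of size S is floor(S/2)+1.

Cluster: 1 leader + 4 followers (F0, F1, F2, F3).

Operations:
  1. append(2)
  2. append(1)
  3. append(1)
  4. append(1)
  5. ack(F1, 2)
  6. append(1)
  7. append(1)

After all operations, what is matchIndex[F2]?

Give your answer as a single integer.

Op 1: append 2 -> log_len=2
Op 2: append 1 -> log_len=3
Op 3: append 1 -> log_len=4
Op 4: append 1 -> log_len=5
Op 5: F1 acks idx 2 -> match: F0=0 F1=2 F2=0 F3=0; commitIndex=0
Op 6: append 1 -> log_len=6
Op 7: append 1 -> log_len=7

Answer: 0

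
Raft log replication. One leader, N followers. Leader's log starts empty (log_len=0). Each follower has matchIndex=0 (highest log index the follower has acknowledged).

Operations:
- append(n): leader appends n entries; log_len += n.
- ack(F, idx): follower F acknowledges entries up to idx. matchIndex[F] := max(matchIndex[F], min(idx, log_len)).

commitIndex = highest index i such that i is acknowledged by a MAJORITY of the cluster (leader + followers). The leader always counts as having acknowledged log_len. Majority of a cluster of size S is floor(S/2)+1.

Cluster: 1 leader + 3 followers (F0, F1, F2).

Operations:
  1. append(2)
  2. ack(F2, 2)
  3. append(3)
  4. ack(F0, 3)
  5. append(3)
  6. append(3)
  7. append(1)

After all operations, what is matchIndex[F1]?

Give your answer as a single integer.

Answer: 0

Derivation:
Op 1: append 2 -> log_len=2
Op 2: F2 acks idx 2 -> match: F0=0 F1=0 F2=2; commitIndex=0
Op 3: append 3 -> log_len=5
Op 4: F0 acks idx 3 -> match: F0=3 F1=0 F2=2; commitIndex=2
Op 5: append 3 -> log_len=8
Op 6: append 3 -> log_len=11
Op 7: append 1 -> log_len=12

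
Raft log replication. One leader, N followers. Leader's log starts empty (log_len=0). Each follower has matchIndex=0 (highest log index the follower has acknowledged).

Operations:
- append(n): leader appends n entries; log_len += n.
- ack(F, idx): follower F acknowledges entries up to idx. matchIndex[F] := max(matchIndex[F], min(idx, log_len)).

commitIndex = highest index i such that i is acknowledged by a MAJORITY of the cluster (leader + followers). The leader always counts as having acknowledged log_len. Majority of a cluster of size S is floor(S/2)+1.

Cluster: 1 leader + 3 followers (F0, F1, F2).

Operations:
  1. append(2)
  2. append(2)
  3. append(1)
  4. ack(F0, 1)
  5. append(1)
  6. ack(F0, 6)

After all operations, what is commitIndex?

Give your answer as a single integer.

Answer: 0

Derivation:
Op 1: append 2 -> log_len=2
Op 2: append 2 -> log_len=4
Op 3: append 1 -> log_len=5
Op 4: F0 acks idx 1 -> match: F0=1 F1=0 F2=0; commitIndex=0
Op 5: append 1 -> log_len=6
Op 6: F0 acks idx 6 -> match: F0=6 F1=0 F2=0; commitIndex=0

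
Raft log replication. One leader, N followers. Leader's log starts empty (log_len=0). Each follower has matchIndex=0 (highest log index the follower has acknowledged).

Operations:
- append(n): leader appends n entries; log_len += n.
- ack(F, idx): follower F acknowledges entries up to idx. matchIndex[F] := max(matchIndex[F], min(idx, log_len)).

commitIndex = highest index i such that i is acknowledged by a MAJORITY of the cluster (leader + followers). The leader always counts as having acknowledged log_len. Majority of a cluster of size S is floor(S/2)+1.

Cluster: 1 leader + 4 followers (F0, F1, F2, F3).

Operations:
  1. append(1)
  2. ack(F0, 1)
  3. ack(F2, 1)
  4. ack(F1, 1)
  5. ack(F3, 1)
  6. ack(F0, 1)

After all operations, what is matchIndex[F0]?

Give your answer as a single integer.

Answer: 1

Derivation:
Op 1: append 1 -> log_len=1
Op 2: F0 acks idx 1 -> match: F0=1 F1=0 F2=0 F3=0; commitIndex=0
Op 3: F2 acks idx 1 -> match: F0=1 F1=0 F2=1 F3=0; commitIndex=1
Op 4: F1 acks idx 1 -> match: F0=1 F1=1 F2=1 F3=0; commitIndex=1
Op 5: F3 acks idx 1 -> match: F0=1 F1=1 F2=1 F3=1; commitIndex=1
Op 6: F0 acks idx 1 -> match: F0=1 F1=1 F2=1 F3=1; commitIndex=1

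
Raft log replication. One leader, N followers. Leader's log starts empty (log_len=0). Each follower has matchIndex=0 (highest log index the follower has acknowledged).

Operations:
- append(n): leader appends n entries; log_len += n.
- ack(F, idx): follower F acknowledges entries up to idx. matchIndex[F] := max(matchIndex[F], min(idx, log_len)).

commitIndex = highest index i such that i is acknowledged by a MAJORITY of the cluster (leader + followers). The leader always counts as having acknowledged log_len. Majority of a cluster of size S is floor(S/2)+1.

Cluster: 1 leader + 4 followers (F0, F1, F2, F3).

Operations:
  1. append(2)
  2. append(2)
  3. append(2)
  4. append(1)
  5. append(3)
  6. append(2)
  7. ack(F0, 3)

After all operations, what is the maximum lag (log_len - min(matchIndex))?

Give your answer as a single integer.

Op 1: append 2 -> log_len=2
Op 2: append 2 -> log_len=4
Op 3: append 2 -> log_len=6
Op 4: append 1 -> log_len=7
Op 5: append 3 -> log_len=10
Op 6: append 2 -> log_len=12
Op 7: F0 acks idx 3 -> match: F0=3 F1=0 F2=0 F3=0; commitIndex=0

Answer: 12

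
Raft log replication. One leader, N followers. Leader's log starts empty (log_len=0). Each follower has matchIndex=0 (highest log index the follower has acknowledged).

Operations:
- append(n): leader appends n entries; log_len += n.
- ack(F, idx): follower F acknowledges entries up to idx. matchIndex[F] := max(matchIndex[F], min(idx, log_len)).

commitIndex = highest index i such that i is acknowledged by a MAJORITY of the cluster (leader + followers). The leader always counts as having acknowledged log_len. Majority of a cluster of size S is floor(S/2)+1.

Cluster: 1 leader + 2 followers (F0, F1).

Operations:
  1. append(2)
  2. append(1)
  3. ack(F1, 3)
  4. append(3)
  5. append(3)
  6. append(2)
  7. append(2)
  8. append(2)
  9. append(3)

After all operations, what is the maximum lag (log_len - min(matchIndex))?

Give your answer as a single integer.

Op 1: append 2 -> log_len=2
Op 2: append 1 -> log_len=3
Op 3: F1 acks idx 3 -> match: F0=0 F1=3; commitIndex=3
Op 4: append 3 -> log_len=6
Op 5: append 3 -> log_len=9
Op 6: append 2 -> log_len=11
Op 7: append 2 -> log_len=13
Op 8: append 2 -> log_len=15
Op 9: append 3 -> log_len=18

Answer: 18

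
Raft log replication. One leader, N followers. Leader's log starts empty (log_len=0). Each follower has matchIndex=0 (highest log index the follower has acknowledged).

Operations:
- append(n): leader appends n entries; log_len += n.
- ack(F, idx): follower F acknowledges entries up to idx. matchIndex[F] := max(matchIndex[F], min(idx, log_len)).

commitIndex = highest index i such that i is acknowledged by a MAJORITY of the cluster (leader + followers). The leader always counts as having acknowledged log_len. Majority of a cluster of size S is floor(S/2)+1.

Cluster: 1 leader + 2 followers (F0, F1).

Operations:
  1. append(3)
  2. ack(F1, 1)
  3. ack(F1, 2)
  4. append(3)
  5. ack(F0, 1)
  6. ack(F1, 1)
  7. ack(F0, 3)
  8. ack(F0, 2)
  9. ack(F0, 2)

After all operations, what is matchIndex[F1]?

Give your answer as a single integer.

Answer: 2

Derivation:
Op 1: append 3 -> log_len=3
Op 2: F1 acks idx 1 -> match: F0=0 F1=1; commitIndex=1
Op 3: F1 acks idx 2 -> match: F0=0 F1=2; commitIndex=2
Op 4: append 3 -> log_len=6
Op 5: F0 acks idx 1 -> match: F0=1 F1=2; commitIndex=2
Op 6: F1 acks idx 1 -> match: F0=1 F1=2; commitIndex=2
Op 7: F0 acks idx 3 -> match: F0=3 F1=2; commitIndex=3
Op 8: F0 acks idx 2 -> match: F0=3 F1=2; commitIndex=3
Op 9: F0 acks idx 2 -> match: F0=3 F1=2; commitIndex=3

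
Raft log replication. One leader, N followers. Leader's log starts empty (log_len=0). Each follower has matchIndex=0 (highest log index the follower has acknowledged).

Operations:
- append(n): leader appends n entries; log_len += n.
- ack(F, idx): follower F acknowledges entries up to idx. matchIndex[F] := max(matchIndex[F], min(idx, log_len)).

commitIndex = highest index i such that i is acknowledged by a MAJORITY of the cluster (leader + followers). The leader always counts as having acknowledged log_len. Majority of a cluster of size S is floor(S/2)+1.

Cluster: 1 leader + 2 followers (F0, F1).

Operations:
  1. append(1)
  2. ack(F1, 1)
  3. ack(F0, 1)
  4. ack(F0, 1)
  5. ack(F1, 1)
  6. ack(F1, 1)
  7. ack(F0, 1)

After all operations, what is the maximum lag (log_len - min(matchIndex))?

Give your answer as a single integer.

Answer: 0

Derivation:
Op 1: append 1 -> log_len=1
Op 2: F1 acks idx 1 -> match: F0=0 F1=1; commitIndex=1
Op 3: F0 acks idx 1 -> match: F0=1 F1=1; commitIndex=1
Op 4: F0 acks idx 1 -> match: F0=1 F1=1; commitIndex=1
Op 5: F1 acks idx 1 -> match: F0=1 F1=1; commitIndex=1
Op 6: F1 acks idx 1 -> match: F0=1 F1=1; commitIndex=1
Op 7: F0 acks idx 1 -> match: F0=1 F1=1; commitIndex=1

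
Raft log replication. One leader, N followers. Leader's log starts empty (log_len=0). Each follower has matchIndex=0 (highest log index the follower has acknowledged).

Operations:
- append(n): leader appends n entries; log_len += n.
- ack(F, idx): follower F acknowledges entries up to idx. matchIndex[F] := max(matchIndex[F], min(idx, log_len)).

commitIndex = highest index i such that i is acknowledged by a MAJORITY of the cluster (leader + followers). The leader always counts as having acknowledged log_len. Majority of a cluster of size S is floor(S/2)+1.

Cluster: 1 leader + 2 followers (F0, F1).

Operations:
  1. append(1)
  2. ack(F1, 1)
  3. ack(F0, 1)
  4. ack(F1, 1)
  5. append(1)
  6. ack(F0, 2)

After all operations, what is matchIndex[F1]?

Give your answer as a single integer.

Answer: 1

Derivation:
Op 1: append 1 -> log_len=1
Op 2: F1 acks idx 1 -> match: F0=0 F1=1; commitIndex=1
Op 3: F0 acks idx 1 -> match: F0=1 F1=1; commitIndex=1
Op 4: F1 acks idx 1 -> match: F0=1 F1=1; commitIndex=1
Op 5: append 1 -> log_len=2
Op 6: F0 acks idx 2 -> match: F0=2 F1=1; commitIndex=2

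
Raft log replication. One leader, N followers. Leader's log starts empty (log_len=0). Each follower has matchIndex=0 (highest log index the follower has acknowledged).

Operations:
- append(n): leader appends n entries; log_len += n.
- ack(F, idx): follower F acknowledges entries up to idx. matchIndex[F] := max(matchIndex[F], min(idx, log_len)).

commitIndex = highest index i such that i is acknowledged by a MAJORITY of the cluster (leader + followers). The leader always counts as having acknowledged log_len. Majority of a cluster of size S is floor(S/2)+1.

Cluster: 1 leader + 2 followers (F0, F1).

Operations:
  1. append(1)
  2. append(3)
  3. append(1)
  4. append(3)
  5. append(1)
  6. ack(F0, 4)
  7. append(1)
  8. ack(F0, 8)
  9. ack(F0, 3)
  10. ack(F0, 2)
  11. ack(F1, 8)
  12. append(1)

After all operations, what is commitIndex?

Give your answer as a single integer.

Answer: 8

Derivation:
Op 1: append 1 -> log_len=1
Op 2: append 3 -> log_len=4
Op 3: append 1 -> log_len=5
Op 4: append 3 -> log_len=8
Op 5: append 1 -> log_len=9
Op 6: F0 acks idx 4 -> match: F0=4 F1=0; commitIndex=4
Op 7: append 1 -> log_len=10
Op 8: F0 acks idx 8 -> match: F0=8 F1=0; commitIndex=8
Op 9: F0 acks idx 3 -> match: F0=8 F1=0; commitIndex=8
Op 10: F0 acks idx 2 -> match: F0=8 F1=0; commitIndex=8
Op 11: F1 acks idx 8 -> match: F0=8 F1=8; commitIndex=8
Op 12: append 1 -> log_len=11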